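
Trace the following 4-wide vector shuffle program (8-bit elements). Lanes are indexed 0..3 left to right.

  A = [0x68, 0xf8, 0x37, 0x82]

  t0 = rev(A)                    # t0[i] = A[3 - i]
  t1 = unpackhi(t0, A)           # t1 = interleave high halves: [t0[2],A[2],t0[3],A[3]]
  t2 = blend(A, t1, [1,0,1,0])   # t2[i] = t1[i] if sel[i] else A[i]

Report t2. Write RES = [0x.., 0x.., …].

RES = [ 0xf8  0xf8  0x68  0x82 ]

t0 = [0x82, 0x37, 0xf8, 0x68]
t1 = [0xf8, 0x37, 0x68, 0x82]
t2 = [0xf8, 0xf8, 0x68, 0x82]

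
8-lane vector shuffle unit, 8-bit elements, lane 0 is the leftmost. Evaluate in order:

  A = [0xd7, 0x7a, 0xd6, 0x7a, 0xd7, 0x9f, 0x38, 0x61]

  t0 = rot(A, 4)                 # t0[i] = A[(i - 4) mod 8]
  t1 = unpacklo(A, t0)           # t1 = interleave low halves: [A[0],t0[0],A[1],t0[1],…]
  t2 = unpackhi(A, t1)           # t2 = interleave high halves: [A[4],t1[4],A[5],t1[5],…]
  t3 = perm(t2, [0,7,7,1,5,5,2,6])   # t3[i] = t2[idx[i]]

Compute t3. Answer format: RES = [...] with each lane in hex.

→ t0 |d7|9f|38|61|d7|7a|d6|7a|
→ t1 |d7|d7|7a|9f|d6|38|7a|61|
→ t2 |d7|d6|9f|38|38|7a|61|61|
→ t3 |d7|61|61|d6|7a|7a|9f|61|

RES = [ 0xd7  0x61  0x61  0xd6  0x7a  0x7a  0x9f  0x61 ]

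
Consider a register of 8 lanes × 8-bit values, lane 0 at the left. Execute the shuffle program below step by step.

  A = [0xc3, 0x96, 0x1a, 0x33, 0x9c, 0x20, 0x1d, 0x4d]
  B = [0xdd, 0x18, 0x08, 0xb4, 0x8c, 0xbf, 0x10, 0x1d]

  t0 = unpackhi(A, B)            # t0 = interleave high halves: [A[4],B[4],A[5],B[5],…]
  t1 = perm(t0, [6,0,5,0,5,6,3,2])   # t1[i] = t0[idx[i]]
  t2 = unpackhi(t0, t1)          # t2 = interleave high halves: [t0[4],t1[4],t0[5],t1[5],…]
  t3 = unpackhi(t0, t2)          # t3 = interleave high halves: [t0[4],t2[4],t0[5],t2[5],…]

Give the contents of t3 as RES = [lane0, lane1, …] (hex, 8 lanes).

→ t0 |9c|8c|20|bf|1d|10|4d|1d|
→ t1 |4d|9c|10|9c|10|4d|bf|20|
→ t2 |1d|10|10|4d|4d|bf|1d|20|
→ t3 |1d|4d|10|bf|4d|1d|1d|20|

RES = [ 0x1d  0x4d  0x10  0xbf  0x4d  0x1d  0x1d  0x20 ]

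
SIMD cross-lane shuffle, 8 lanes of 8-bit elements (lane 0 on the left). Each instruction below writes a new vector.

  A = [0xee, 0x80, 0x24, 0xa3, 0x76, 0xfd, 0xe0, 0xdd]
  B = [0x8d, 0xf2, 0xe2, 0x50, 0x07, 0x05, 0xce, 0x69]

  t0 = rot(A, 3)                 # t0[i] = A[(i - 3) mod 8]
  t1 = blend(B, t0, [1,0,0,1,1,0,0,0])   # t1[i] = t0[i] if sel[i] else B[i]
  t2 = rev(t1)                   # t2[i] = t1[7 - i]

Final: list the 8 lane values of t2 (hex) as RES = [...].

t0 = [0xfd, 0xe0, 0xdd, 0xee, 0x80, 0x24, 0xa3, 0x76]
t1 = [0xfd, 0xf2, 0xe2, 0xee, 0x80, 0x05, 0xce, 0x69]
t2 = [0x69, 0xce, 0x05, 0x80, 0xee, 0xe2, 0xf2, 0xfd]

RES = [0x69, 0xce, 0x05, 0x80, 0xee, 0xe2, 0xf2, 0xfd]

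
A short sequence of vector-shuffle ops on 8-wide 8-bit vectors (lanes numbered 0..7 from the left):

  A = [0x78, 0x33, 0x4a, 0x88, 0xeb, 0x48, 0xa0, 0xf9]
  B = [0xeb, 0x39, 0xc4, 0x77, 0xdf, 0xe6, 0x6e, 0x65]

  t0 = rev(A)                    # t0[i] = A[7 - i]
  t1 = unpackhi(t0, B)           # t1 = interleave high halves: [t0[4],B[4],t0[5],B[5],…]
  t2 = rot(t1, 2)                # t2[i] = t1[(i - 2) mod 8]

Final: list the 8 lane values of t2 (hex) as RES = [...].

t0 = [0xf9, 0xa0, 0x48, 0xeb, 0x88, 0x4a, 0x33, 0x78]
t1 = [0x88, 0xdf, 0x4a, 0xe6, 0x33, 0x6e, 0x78, 0x65]
t2 = [0x78, 0x65, 0x88, 0xdf, 0x4a, 0xe6, 0x33, 0x6e]

RES = [0x78, 0x65, 0x88, 0xdf, 0x4a, 0xe6, 0x33, 0x6e]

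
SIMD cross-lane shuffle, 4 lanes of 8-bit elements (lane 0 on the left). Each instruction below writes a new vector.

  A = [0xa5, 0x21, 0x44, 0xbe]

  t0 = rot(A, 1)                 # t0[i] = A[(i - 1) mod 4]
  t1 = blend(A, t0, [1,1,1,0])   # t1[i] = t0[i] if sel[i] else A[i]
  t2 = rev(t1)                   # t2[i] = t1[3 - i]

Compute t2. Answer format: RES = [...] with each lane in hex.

RES = [ 0xbe  0x21  0xa5  0xbe ]

→ t0 |be|a5|21|44|
→ t1 |be|a5|21|be|
→ t2 |be|21|a5|be|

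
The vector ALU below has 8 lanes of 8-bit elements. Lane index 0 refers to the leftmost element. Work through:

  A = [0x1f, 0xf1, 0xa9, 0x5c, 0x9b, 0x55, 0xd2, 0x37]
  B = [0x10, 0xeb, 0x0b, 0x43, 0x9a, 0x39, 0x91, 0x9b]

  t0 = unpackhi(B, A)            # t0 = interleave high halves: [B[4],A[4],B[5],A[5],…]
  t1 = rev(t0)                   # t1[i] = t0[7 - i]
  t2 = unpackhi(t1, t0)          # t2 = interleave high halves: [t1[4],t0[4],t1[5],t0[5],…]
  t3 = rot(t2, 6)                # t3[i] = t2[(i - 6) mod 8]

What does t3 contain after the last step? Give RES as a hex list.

t0 = [0x9a, 0x9b, 0x39, 0x55, 0x91, 0xd2, 0x9b, 0x37]
t1 = [0x37, 0x9b, 0xd2, 0x91, 0x55, 0x39, 0x9b, 0x9a]
t2 = [0x55, 0x91, 0x39, 0xd2, 0x9b, 0x9b, 0x9a, 0x37]
t3 = [0x39, 0xd2, 0x9b, 0x9b, 0x9a, 0x37, 0x55, 0x91]

RES = [0x39, 0xd2, 0x9b, 0x9b, 0x9a, 0x37, 0x55, 0x91]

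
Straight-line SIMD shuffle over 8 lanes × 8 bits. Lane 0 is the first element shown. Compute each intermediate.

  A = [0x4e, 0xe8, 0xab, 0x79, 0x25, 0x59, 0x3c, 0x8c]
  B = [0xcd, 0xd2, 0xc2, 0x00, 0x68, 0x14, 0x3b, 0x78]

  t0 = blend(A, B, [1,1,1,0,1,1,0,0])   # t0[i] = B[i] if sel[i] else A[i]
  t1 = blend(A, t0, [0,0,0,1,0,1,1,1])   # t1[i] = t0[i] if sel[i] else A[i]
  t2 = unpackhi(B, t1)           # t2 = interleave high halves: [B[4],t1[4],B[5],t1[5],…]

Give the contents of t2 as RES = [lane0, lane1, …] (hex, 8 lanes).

RES = [ 0x68  0x25  0x14  0x14  0x3b  0x3c  0x78  0x8c ]

→ t0 |cd|d2|c2|79|68|14|3c|8c|
→ t1 |4e|e8|ab|79|25|14|3c|8c|
→ t2 |68|25|14|14|3b|3c|78|8c|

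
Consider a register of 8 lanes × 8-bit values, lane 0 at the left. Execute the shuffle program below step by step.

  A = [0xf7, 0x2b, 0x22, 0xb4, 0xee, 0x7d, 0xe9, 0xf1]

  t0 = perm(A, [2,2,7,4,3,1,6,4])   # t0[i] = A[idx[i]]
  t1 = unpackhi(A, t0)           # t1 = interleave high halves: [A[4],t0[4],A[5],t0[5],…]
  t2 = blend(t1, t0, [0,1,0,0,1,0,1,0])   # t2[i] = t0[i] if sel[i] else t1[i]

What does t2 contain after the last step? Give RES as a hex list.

t0 = [0x22, 0x22, 0xf1, 0xee, 0xb4, 0x2b, 0xe9, 0xee]
t1 = [0xee, 0xb4, 0x7d, 0x2b, 0xe9, 0xe9, 0xf1, 0xee]
t2 = [0xee, 0x22, 0x7d, 0x2b, 0xb4, 0xe9, 0xe9, 0xee]

RES = [0xee, 0x22, 0x7d, 0x2b, 0xb4, 0xe9, 0xe9, 0xee]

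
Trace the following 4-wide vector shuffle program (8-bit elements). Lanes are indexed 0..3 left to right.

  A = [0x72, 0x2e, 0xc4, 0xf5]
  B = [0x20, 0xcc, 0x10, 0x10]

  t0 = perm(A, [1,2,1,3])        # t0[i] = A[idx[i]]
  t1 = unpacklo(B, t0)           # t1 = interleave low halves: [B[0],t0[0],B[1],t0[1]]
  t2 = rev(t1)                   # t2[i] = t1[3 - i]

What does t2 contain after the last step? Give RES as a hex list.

RES = [0xc4, 0xcc, 0x2e, 0x20]

→ t0 |2e|c4|2e|f5|
→ t1 |20|2e|cc|c4|
→ t2 |c4|cc|2e|20|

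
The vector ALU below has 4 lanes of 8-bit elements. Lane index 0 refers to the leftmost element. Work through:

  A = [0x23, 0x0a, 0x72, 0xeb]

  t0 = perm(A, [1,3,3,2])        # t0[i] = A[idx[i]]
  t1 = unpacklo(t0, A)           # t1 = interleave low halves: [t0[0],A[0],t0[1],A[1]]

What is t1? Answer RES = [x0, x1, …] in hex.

t0 = [0x0a, 0xeb, 0xeb, 0x72]
t1 = [0x0a, 0x23, 0xeb, 0x0a]

RES = [0x0a, 0x23, 0xeb, 0x0a]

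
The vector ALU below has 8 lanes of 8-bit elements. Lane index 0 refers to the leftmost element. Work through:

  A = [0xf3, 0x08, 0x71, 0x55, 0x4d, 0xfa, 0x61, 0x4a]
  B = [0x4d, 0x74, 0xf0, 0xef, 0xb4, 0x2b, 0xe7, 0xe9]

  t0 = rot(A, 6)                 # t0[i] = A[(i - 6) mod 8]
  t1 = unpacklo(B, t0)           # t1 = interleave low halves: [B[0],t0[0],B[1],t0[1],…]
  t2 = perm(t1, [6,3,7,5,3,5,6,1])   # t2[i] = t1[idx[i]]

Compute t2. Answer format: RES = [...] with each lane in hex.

RES = [0xef, 0x55, 0xfa, 0x4d, 0x55, 0x4d, 0xef, 0x71]

→ t0 |71|55|4d|fa|61|4a|f3|08|
→ t1 |4d|71|74|55|f0|4d|ef|fa|
→ t2 |ef|55|fa|4d|55|4d|ef|71|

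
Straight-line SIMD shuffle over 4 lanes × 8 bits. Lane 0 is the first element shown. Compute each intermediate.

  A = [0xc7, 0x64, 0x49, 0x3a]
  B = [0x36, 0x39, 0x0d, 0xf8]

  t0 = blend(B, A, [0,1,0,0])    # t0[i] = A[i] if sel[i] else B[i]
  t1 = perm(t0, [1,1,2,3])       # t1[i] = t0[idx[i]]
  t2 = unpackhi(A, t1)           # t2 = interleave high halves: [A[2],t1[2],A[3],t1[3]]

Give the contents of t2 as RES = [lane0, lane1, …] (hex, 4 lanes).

  t0: 36 64 0d f8
  t1: 64 64 0d f8
  t2: 49 0d 3a f8

RES = [ 0x49  0x0d  0x3a  0xf8 ]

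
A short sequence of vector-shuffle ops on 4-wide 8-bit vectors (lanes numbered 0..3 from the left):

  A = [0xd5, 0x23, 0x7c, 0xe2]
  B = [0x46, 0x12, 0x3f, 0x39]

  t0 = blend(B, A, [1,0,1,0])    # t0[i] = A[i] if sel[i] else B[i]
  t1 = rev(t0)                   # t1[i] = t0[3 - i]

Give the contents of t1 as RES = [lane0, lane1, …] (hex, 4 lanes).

RES = [ 0x39  0x7c  0x12  0xd5 ]

→ t0 |d5|12|7c|39|
→ t1 |39|7c|12|d5|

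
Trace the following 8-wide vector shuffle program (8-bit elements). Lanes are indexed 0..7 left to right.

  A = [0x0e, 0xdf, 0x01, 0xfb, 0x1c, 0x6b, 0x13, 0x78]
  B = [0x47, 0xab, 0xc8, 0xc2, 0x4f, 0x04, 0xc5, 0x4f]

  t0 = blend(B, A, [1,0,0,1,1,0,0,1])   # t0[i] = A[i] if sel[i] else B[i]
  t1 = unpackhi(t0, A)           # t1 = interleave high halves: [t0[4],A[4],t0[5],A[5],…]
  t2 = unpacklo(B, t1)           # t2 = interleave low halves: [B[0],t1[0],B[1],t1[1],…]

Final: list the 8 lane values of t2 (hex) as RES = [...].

→ t0 |0e|ab|c8|fb|1c|04|c5|78|
→ t1 |1c|1c|04|6b|c5|13|78|78|
→ t2 |47|1c|ab|1c|c8|04|c2|6b|

RES = [0x47, 0x1c, 0xab, 0x1c, 0xc8, 0x04, 0xc2, 0x6b]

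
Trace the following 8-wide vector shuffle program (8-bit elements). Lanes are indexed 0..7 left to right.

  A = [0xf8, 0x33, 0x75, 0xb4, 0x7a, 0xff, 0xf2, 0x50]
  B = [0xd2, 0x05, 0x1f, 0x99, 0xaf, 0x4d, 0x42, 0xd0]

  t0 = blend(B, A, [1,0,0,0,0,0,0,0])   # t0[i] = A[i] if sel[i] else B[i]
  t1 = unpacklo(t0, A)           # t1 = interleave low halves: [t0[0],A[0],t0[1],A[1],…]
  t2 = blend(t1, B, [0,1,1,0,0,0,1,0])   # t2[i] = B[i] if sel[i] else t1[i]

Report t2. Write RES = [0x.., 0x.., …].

→ t0 |f8|05|1f|99|af|4d|42|d0|
→ t1 |f8|f8|05|33|1f|75|99|b4|
→ t2 |f8|05|1f|33|1f|75|42|b4|

RES = [0xf8, 0x05, 0x1f, 0x33, 0x1f, 0x75, 0x42, 0xb4]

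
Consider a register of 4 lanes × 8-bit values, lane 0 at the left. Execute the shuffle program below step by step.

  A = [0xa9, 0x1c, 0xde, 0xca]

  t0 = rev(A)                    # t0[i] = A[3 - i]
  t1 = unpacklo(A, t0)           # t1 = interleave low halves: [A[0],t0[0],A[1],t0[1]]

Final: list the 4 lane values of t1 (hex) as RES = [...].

RES = [0xa9, 0xca, 0x1c, 0xde]

→ t0 |ca|de|1c|a9|
→ t1 |a9|ca|1c|de|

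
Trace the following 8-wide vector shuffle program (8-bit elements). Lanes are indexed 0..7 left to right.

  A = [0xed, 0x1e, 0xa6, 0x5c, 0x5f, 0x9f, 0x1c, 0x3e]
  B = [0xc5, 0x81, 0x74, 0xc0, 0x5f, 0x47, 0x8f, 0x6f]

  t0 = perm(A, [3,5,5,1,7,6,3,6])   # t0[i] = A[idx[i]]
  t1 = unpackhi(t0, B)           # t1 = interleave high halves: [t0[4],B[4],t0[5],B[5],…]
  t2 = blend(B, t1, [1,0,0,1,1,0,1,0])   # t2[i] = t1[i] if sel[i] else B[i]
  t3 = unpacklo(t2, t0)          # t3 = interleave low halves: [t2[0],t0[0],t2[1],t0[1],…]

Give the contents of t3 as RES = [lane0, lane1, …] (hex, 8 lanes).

RES = [ 0x3e  0x5c  0x81  0x9f  0x74  0x9f  0x47  0x1e ]

t0 = [0x5c, 0x9f, 0x9f, 0x1e, 0x3e, 0x1c, 0x5c, 0x1c]
t1 = [0x3e, 0x5f, 0x1c, 0x47, 0x5c, 0x8f, 0x1c, 0x6f]
t2 = [0x3e, 0x81, 0x74, 0x47, 0x5c, 0x47, 0x1c, 0x6f]
t3 = [0x3e, 0x5c, 0x81, 0x9f, 0x74, 0x9f, 0x47, 0x1e]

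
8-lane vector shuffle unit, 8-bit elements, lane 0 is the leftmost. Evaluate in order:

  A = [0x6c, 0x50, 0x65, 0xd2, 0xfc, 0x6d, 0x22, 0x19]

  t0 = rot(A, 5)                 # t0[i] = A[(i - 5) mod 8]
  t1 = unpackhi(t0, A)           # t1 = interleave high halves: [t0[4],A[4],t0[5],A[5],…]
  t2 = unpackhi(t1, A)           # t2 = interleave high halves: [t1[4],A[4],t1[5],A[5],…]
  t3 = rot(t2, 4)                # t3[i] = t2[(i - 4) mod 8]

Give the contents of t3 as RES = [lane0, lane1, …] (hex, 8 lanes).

RES = [ 0x65  0x22  0x19  0x19  0x50  0xfc  0x22  0x6d ]

  t0: d2 fc 6d 22 19 6c 50 65
  t1: 19 fc 6c 6d 50 22 65 19
  t2: 50 fc 22 6d 65 22 19 19
  t3: 65 22 19 19 50 fc 22 6d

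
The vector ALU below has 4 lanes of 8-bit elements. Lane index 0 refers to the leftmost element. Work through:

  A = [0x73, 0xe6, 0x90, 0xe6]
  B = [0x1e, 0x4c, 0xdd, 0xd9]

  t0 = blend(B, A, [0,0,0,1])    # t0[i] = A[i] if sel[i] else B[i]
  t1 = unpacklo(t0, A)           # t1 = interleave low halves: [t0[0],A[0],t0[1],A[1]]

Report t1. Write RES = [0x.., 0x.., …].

RES = [ 0x1e  0x73  0x4c  0xe6 ]

→ t0 |1e|4c|dd|e6|
→ t1 |1e|73|4c|e6|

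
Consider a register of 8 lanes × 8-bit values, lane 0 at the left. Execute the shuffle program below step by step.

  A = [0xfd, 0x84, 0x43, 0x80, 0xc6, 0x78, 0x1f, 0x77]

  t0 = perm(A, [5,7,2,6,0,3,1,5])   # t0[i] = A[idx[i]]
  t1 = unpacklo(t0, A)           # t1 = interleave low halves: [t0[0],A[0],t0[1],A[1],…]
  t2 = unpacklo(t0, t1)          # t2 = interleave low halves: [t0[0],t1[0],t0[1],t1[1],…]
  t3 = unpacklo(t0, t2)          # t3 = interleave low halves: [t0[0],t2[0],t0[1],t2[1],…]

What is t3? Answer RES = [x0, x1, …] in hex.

→ t0 |78|77|43|1f|fd|80|84|78|
→ t1 |78|fd|77|84|43|43|1f|80|
→ t2 |78|78|77|fd|43|77|1f|84|
→ t3 |78|78|77|78|43|77|1f|fd|

RES = [ 0x78  0x78  0x77  0x78  0x43  0x77  0x1f  0xfd ]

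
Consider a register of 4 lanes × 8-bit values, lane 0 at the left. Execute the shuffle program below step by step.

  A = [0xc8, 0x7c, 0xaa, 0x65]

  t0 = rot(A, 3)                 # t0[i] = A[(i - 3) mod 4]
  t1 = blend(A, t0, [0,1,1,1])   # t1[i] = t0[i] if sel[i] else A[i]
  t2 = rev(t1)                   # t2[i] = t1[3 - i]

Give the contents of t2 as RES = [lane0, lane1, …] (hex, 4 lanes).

RES = [ 0xc8  0x65  0xaa  0xc8 ]

→ t0 |7c|aa|65|c8|
→ t1 |c8|aa|65|c8|
→ t2 |c8|65|aa|c8|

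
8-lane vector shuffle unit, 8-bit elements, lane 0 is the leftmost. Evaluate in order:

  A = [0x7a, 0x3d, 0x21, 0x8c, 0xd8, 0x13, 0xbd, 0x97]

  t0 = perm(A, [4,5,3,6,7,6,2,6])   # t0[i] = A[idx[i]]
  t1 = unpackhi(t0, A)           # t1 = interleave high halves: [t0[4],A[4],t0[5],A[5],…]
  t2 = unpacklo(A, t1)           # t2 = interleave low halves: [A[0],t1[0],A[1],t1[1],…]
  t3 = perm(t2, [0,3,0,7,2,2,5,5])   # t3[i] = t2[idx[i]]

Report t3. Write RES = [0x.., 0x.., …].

  t0: d8 13 8c bd 97 bd 21 bd
  t1: 97 d8 bd 13 21 bd bd 97
  t2: 7a 97 3d d8 21 bd 8c 13
  t3: 7a d8 7a 13 3d 3d bd bd

RES = [0x7a, 0xd8, 0x7a, 0x13, 0x3d, 0x3d, 0xbd, 0xbd]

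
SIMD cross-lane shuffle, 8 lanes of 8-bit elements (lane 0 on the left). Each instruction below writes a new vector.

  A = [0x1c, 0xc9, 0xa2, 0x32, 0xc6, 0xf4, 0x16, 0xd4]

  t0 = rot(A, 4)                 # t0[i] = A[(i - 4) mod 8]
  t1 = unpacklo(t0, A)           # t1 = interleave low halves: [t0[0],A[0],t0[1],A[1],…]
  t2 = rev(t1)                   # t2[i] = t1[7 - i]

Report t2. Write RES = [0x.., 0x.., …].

RES = [ 0x32  0xd4  0xa2  0x16  0xc9  0xf4  0x1c  0xc6 ]

→ t0 |c6|f4|16|d4|1c|c9|a2|32|
→ t1 |c6|1c|f4|c9|16|a2|d4|32|
→ t2 |32|d4|a2|16|c9|f4|1c|c6|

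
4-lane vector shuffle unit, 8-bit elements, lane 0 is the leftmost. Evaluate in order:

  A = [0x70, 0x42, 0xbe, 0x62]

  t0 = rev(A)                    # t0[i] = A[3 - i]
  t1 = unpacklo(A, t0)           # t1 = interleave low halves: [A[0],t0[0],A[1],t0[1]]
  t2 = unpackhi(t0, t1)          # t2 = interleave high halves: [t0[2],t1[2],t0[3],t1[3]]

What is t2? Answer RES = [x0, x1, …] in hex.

RES = [ 0x42  0x42  0x70  0xbe ]

→ t0 |62|be|42|70|
→ t1 |70|62|42|be|
→ t2 |42|42|70|be|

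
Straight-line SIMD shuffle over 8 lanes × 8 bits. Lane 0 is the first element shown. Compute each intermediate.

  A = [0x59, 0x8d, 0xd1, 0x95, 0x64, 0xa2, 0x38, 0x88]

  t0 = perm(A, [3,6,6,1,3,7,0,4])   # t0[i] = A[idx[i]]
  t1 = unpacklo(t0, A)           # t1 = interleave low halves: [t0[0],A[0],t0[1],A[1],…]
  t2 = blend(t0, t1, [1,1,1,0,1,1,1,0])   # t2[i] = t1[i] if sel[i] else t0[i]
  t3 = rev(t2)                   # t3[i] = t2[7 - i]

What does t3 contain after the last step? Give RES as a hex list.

t0 = [0x95, 0x38, 0x38, 0x8d, 0x95, 0x88, 0x59, 0x64]
t1 = [0x95, 0x59, 0x38, 0x8d, 0x38, 0xd1, 0x8d, 0x95]
t2 = [0x95, 0x59, 0x38, 0x8d, 0x38, 0xd1, 0x8d, 0x64]
t3 = [0x64, 0x8d, 0xd1, 0x38, 0x8d, 0x38, 0x59, 0x95]

RES = [ 0x64  0x8d  0xd1  0x38  0x8d  0x38  0x59  0x95 ]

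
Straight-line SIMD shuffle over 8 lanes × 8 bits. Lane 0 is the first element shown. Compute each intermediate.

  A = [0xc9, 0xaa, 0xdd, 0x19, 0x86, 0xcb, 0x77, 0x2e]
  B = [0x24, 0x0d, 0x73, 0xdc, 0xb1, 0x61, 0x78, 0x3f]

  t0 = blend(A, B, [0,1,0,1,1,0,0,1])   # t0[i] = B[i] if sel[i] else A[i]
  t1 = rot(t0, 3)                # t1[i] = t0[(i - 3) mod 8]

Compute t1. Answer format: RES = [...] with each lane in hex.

t0 = [0xc9, 0x0d, 0xdd, 0xdc, 0xb1, 0xcb, 0x77, 0x3f]
t1 = [0xcb, 0x77, 0x3f, 0xc9, 0x0d, 0xdd, 0xdc, 0xb1]

RES = [0xcb, 0x77, 0x3f, 0xc9, 0x0d, 0xdd, 0xdc, 0xb1]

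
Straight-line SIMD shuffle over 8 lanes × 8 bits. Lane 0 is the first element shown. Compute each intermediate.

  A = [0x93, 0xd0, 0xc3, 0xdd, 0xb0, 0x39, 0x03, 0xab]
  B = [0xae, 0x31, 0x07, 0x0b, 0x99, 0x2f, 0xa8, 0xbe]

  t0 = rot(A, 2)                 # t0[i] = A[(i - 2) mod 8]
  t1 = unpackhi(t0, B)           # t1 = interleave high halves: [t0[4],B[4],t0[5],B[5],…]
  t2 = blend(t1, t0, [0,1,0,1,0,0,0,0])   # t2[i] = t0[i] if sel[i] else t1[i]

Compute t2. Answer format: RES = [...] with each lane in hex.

→ t0 |03|ab|93|d0|c3|dd|b0|39|
→ t1 |c3|99|dd|2f|b0|a8|39|be|
→ t2 |c3|ab|dd|d0|b0|a8|39|be|

RES = [ 0xc3  0xab  0xdd  0xd0  0xb0  0xa8  0x39  0xbe ]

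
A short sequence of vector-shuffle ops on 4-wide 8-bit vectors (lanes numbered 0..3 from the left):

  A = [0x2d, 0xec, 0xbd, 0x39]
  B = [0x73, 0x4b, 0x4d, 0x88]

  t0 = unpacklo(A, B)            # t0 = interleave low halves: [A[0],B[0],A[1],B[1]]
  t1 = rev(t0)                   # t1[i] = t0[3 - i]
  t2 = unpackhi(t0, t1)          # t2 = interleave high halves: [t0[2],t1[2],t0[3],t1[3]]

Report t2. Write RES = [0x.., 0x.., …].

RES = [0xec, 0x73, 0x4b, 0x2d]

→ t0 |2d|73|ec|4b|
→ t1 |4b|ec|73|2d|
→ t2 |ec|73|4b|2d|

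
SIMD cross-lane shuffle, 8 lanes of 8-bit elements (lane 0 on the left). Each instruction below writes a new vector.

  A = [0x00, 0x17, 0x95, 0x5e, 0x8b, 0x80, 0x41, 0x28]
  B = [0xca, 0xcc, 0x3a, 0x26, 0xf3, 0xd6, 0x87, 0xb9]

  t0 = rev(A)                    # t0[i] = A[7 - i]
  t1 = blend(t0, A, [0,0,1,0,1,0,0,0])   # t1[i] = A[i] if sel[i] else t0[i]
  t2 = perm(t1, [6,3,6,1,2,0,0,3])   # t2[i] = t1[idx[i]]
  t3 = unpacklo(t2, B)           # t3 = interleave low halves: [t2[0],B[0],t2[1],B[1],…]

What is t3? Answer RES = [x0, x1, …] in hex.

t0 = [0x28, 0x41, 0x80, 0x8b, 0x5e, 0x95, 0x17, 0x00]
t1 = [0x28, 0x41, 0x95, 0x8b, 0x8b, 0x95, 0x17, 0x00]
t2 = [0x17, 0x8b, 0x17, 0x41, 0x95, 0x28, 0x28, 0x8b]
t3 = [0x17, 0xca, 0x8b, 0xcc, 0x17, 0x3a, 0x41, 0x26]

RES = [ 0x17  0xca  0x8b  0xcc  0x17  0x3a  0x41  0x26 ]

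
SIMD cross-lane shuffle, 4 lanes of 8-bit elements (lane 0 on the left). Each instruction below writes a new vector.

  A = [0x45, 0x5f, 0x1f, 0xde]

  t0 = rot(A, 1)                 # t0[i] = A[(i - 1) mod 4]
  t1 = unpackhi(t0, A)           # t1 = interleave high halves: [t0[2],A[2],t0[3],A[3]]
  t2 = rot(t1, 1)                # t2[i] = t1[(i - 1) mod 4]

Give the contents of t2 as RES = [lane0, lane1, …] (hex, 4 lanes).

RES = [0xde, 0x5f, 0x1f, 0x1f]

t0 = [0xde, 0x45, 0x5f, 0x1f]
t1 = [0x5f, 0x1f, 0x1f, 0xde]
t2 = [0xde, 0x5f, 0x1f, 0x1f]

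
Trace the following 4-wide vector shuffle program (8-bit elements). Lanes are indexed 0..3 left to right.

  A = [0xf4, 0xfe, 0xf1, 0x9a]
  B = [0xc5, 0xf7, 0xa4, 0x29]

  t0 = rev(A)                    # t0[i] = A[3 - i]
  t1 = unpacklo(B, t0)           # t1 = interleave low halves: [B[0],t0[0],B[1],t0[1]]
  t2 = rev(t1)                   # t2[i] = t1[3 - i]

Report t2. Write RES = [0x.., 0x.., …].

RES = [0xf1, 0xf7, 0x9a, 0xc5]

→ t0 |9a|f1|fe|f4|
→ t1 |c5|9a|f7|f1|
→ t2 |f1|f7|9a|c5|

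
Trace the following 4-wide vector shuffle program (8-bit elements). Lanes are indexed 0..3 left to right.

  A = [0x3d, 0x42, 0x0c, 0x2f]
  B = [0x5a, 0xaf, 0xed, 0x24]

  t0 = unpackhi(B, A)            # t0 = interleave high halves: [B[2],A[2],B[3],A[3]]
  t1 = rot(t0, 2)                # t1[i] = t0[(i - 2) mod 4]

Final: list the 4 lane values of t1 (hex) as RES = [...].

RES = [0x24, 0x2f, 0xed, 0x0c]

→ t0 |ed|0c|24|2f|
→ t1 |24|2f|ed|0c|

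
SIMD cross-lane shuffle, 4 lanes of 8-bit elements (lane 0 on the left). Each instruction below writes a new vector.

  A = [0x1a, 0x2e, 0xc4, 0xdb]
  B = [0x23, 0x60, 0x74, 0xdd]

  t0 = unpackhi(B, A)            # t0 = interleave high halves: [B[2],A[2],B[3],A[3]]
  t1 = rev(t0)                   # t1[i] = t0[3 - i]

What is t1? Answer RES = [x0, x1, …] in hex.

RES = [0xdb, 0xdd, 0xc4, 0x74]

t0 = [0x74, 0xc4, 0xdd, 0xdb]
t1 = [0xdb, 0xdd, 0xc4, 0x74]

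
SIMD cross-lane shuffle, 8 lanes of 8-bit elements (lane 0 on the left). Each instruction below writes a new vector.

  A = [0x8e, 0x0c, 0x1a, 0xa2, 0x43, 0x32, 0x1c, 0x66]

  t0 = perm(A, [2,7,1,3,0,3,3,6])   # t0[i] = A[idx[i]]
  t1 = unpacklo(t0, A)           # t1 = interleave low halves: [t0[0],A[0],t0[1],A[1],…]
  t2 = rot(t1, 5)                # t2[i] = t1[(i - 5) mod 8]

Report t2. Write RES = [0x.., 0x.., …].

t0 = [0x1a, 0x66, 0x0c, 0xa2, 0x8e, 0xa2, 0xa2, 0x1c]
t1 = [0x1a, 0x8e, 0x66, 0x0c, 0x0c, 0x1a, 0xa2, 0xa2]
t2 = [0x0c, 0x0c, 0x1a, 0xa2, 0xa2, 0x1a, 0x8e, 0x66]

RES = [0x0c, 0x0c, 0x1a, 0xa2, 0xa2, 0x1a, 0x8e, 0x66]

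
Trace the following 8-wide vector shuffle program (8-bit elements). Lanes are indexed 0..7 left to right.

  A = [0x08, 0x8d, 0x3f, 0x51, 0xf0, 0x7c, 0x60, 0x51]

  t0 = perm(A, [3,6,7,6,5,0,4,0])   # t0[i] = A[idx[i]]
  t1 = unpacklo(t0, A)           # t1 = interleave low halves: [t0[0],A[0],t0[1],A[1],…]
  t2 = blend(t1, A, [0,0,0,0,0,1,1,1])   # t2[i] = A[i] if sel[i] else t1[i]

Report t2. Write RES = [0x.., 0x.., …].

t0 = [0x51, 0x60, 0x51, 0x60, 0x7c, 0x08, 0xf0, 0x08]
t1 = [0x51, 0x08, 0x60, 0x8d, 0x51, 0x3f, 0x60, 0x51]
t2 = [0x51, 0x08, 0x60, 0x8d, 0x51, 0x7c, 0x60, 0x51]

RES = [ 0x51  0x08  0x60  0x8d  0x51  0x7c  0x60  0x51 ]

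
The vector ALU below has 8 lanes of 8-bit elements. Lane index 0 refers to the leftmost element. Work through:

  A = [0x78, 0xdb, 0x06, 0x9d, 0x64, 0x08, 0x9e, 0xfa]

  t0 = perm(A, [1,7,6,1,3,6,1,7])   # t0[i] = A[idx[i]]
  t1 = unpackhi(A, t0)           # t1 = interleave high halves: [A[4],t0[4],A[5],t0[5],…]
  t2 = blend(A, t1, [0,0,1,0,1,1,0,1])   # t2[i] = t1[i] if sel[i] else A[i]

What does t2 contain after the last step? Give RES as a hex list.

RES = [0x78, 0xdb, 0x08, 0x9d, 0x9e, 0xdb, 0x9e, 0xfa]

t0 = [0xdb, 0xfa, 0x9e, 0xdb, 0x9d, 0x9e, 0xdb, 0xfa]
t1 = [0x64, 0x9d, 0x08, 0x9e, 0x9e, 0xdb, 0xfa, 0xfa]
t2 = [0x78, 0xdb, 0x08, 0x9d, 0x9e, 0xdb, 0x9e, 0xfa]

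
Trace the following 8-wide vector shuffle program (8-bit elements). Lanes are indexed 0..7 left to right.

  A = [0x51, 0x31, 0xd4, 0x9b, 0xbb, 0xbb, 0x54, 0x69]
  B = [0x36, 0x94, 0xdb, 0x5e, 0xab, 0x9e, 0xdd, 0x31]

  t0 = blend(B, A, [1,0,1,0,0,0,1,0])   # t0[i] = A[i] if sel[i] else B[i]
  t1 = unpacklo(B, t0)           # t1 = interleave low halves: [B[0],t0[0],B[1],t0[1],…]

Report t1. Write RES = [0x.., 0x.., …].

  t0: 51 94 d4 5e ab 9e 54 31
  t1: 36 51 94 94 db d4 5e 5e

RES = [0x36, 0x51, 0x94, 0x94, 0xdb, 0xd4, 0x5e, 0x5e]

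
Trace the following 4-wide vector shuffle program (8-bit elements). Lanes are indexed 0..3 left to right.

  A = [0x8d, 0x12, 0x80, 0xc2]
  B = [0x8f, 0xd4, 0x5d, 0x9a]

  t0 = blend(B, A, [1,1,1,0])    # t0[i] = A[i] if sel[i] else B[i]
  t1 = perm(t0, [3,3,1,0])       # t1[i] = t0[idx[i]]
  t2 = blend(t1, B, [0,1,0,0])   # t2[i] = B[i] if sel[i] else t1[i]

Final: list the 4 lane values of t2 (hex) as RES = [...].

RES = [ 0x9a  0xd4  0x12  0x8d ]

→ t0 |8d|12|80|9a|
→ t1 |9a|9a|12|8d|
→ t2 |9a|d4|12|8d|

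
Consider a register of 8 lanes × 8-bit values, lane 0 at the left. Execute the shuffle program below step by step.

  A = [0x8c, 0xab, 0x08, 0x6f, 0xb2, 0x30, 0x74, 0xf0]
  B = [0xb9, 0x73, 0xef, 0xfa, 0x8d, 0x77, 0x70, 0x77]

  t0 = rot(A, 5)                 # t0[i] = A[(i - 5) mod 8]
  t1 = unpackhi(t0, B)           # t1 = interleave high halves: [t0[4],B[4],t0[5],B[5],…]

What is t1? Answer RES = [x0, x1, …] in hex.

RES = [ 0xf0  0x8d  0x8c  0x77  0xab  0x70  0x08  0x77 ]

→ t0 |6f|b2|30|74|f0|8c|ab|08|
→ t1 |f0|8d|8c|77|ab|70|08|77|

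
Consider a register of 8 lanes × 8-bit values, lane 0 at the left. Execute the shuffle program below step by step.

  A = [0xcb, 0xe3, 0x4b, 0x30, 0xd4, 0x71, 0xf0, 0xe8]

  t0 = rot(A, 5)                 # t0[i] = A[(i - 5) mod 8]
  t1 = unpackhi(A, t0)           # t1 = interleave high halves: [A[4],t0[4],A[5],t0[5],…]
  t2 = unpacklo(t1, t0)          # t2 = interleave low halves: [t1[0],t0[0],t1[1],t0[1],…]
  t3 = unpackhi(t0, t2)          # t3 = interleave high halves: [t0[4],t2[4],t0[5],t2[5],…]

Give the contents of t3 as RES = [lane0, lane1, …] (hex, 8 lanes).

RES = [ 0xe8  0x71  0xcb  0x71  0xe3  0xcb  0x4b  0xf0 ]

  t0: 30 d4 71 f0 e8 cb e3 4b
  t1: d4 e8 71 cb f0 e3 e8 4b
  t2: d4 30 e8 d4 71 71 cb f0
  t3: e8 71 cb 71 e3 cb 4b f0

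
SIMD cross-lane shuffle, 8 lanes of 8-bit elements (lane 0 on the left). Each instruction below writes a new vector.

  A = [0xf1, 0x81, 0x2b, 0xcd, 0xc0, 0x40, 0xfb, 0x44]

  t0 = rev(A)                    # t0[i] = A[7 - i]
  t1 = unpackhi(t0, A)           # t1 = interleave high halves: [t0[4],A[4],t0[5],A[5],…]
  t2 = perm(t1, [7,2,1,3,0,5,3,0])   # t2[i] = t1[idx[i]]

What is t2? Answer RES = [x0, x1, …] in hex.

RES = [ 0x44  0x2b  0xc0  0x40  0xcd  0xfb  0x40  0xcd ]

t0 = [0x44, 0xfb, 0x40, 0xc0, 0xcd, 0x2b, 0x81, 0xf1]
t1 = [0xcd, 0xc0, 0x2b, 0x40, 0x81, 0xfb, 0xf1, 0x44]
t2 = [0x44, 0x2b, 0xc0, 0x40, 0xcd, 0xfb, 0x40, 0xcd]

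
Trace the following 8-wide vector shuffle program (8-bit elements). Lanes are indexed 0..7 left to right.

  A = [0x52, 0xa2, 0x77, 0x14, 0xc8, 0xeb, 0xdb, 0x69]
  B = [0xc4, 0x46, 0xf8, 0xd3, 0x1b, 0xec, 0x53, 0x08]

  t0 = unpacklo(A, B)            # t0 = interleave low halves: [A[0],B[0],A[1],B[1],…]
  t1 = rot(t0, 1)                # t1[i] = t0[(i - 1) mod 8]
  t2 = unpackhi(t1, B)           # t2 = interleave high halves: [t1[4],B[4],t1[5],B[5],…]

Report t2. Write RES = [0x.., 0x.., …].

RES = [ 0x46  0x1b  0x77  0xec  0xf8  0x53  0x14  0x08 ]

  t0: 52 c4 a2 46 77 f8 14 d3
  t1: d3 52 c4 a2 46 77 f8 14
  t2: 46 1b 77 ec f8 53 14 08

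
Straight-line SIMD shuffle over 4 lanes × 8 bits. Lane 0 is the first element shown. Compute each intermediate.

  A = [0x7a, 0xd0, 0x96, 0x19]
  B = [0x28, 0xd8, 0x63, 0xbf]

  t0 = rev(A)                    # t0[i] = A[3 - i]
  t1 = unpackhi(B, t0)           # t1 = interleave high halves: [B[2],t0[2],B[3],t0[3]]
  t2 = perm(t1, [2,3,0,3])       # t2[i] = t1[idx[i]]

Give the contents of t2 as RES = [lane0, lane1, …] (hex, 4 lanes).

t0 = [0x19, 0x96, 0xd0, 0x7a]
t1 = [0x63, 0xd0, 0xbf, 0x7a]
t2 = [0xbf, 0x7a, 0x63, 0x7a]

RES = [0xbf, 0x7a, 0x63, 0x7a]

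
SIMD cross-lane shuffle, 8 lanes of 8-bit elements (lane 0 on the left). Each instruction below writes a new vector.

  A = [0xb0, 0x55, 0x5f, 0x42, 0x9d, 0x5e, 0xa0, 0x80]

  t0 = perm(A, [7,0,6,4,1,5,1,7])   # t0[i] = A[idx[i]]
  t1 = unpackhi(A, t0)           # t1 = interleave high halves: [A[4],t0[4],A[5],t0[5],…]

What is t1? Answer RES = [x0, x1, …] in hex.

RES = [0x9d, 0x55, 0x5e, 0x5e, 0xa0, 0x55, 0x80, 0x80]

→ t0 |80|b0|a0|9d|55|5e|55|80|
→ t1 |9d|55|5e|5e|a0|55|80|80|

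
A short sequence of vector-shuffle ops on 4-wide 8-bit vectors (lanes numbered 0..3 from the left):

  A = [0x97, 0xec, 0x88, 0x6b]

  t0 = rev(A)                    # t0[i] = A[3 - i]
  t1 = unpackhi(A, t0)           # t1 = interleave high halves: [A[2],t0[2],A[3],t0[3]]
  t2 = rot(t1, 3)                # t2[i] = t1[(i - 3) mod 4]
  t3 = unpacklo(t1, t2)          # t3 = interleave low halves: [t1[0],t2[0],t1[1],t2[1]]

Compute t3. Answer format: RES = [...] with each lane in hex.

RES = [0x88, 0xec, 0xec, 0x6b]

→ t0 |6b|88|ec|97|
→ t1 |88|ec|6b|97|
→ t2 |ec|6b|97|88|
→ t3 |88|ec|ec|6b|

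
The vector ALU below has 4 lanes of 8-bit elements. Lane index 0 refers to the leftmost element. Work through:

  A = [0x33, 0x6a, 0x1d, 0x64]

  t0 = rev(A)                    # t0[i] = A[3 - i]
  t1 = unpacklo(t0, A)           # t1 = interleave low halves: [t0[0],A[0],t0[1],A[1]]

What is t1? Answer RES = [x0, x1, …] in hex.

t0 = [0x64, 0x1d, 0x6a, 0x33]
t1 = [0x64, 0x33, 0x1d, 0x6a]

RES = [ 0x64  0x33  0x1d  0x6a ]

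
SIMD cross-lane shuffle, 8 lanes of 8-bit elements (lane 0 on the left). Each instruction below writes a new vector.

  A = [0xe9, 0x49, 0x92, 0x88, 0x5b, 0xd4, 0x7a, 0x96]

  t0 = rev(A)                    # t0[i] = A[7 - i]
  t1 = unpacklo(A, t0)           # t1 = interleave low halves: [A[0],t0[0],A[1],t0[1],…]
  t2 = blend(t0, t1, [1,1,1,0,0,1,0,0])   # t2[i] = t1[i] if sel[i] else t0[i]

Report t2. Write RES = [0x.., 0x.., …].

t0 = [0x96, 0x7a, 0xd4, 0x5b, 0x88, 0x92, 0x49, 0xe9]
t1 = [0xe9, 0x96, 0x49, 0x7a, 0x92, 0xd4, 0x88, 0x5b]
t2 = [0xe9, 0x96, 0x49, 0x5b, 0x88, 0xd4, 0x49, 0xe9]

RES = [0xe9, 0x96, 0x49, 0x5b, 0x88, 0xd4, 0x49, 0xe9]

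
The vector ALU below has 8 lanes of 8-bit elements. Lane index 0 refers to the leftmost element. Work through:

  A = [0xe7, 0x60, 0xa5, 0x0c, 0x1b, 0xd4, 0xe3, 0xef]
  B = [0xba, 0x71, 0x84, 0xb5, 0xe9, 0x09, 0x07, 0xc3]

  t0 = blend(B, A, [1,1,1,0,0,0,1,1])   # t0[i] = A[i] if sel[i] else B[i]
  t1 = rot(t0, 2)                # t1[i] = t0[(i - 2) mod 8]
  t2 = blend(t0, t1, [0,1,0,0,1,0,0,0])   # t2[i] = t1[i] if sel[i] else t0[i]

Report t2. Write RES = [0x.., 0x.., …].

RES = [0xe7, 0xef, 0xa5, 0xb5, 0xa5, 0x09, 0xe3, 0xef]

  t0: e7 60 a5 b5 e9 09 e3 ef
  t1: e3 ef e7 60 a5 b5 e9 09
  t2: e7 ef a5 b5 a5 09 e3 ef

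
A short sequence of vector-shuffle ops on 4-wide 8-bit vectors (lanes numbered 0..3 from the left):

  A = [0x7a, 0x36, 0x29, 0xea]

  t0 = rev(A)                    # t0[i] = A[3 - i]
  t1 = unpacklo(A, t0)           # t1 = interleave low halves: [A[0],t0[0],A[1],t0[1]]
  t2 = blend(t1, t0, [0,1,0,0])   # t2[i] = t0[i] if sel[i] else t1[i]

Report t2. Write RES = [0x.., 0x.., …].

RES = [0x7a, 0x29, 0x36, 0x29]

t0 = [0xea, 0x29, 0x36, 0x7a]
t1 = [0x7a, 0xea, 0x36, 0x29]
t2 = [0x7a, 0x29, 0x36, 0x29]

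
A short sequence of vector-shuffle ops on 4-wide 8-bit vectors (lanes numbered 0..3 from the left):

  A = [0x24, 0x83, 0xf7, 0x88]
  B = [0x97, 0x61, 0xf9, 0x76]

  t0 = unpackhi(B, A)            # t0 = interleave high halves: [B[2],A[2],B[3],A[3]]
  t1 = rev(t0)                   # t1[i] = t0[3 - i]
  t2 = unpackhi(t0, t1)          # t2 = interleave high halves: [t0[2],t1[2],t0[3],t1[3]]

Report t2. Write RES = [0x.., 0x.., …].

t0 = [0xf9, 0xf7, 0x76, 0x88]
t1 = [0x88, 0x76, 0xf7, 0xf9]
t2 = [0x76, 0xf7, 0x88, 0xf9]

RES = [0x76, 0xf7, 0x88, 0xf9]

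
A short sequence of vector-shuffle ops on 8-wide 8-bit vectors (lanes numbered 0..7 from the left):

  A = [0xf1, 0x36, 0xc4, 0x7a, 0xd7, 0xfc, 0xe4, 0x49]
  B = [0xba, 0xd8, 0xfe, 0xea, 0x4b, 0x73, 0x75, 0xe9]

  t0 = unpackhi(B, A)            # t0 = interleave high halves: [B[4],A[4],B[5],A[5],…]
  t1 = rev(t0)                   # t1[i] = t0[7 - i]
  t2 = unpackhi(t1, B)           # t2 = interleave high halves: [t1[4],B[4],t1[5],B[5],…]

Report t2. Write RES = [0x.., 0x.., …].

RES = [0xfc, 0x4b, 0x73, 0x73, 0xd7, 0x75, 0x4b, 0xe9]

  t0: 4b d7 73 fc 75 e4 e9 49
  t1: 49 e9 e4 75 fc 73 d7 4b
  t2: fc 4b 73 73 d7 75 4b e9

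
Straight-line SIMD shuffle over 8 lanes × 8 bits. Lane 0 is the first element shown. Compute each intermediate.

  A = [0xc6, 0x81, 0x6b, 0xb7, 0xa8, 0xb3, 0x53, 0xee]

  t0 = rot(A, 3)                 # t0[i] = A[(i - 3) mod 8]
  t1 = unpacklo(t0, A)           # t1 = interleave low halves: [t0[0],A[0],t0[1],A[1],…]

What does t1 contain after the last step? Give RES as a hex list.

  t0: b3 53 ee c6 81 6b b7 a8
  t1: b3 c6 53 81 ee 6b c6 b7

RES = [0xb3, 0xc6, 0x53, 0x81, 0xee, 0x6b, 0xc6, 0xb7]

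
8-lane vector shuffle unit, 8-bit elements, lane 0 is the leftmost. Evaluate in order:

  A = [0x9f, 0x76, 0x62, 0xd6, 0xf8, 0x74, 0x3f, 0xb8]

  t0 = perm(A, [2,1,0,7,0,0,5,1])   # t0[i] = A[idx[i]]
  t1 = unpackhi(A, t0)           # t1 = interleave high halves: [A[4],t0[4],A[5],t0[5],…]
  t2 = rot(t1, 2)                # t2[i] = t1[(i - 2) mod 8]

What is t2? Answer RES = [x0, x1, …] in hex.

  t0: 62 76 9f b8 9f 9f 74 76
  t1: f8 9f 74 9f 3f 74 b8 76
  t2: b8 76 f8 9f 74 9f 3f 74

RES = [ 0xb8  0x76  0xf8  0x9f  0x74  0x9f  0x3f  0x74 ]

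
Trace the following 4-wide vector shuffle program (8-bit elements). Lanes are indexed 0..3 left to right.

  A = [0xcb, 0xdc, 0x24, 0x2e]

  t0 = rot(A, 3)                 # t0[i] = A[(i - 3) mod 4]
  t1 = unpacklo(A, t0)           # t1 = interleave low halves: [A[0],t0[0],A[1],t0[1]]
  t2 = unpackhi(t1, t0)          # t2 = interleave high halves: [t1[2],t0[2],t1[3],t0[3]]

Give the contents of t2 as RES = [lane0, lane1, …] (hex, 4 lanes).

RES = [ 0xdc  0x2e  0x24  0xcb ]

t0 = [0xdc, 0x24, 0x2e, 0xcb]
t1 = [0xcb, 0xdc, 0xdc, 0x24]
t2 = [0xdc, 0x2e, 0x24, 0xcb]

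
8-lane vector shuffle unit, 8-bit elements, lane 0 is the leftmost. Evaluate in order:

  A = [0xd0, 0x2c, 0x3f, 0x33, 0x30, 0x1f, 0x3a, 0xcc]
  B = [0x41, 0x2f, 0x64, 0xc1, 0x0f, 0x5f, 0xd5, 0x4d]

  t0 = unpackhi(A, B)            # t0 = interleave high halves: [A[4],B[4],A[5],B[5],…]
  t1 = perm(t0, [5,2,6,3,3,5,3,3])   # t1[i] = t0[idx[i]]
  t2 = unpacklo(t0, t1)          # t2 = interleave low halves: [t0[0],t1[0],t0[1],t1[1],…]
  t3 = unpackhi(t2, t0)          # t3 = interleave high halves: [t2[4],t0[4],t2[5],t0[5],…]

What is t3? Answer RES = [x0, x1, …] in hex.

RES = [ 0x1f  0x3a  0xcc  0xd5  0x5f  0xcc  0x5f  0x4d ]

→ t0 |30|0f|1f|5f|3a|d5|cc|4d|
→ t1 |d5|1f|cc|5f|5f|d5|5f|5f|
→ t2 |30|d5|0f|1f|1f|cc|5f|5f|
→ t3 |1f|3a|cc|d5|5f|cc|5f|4d|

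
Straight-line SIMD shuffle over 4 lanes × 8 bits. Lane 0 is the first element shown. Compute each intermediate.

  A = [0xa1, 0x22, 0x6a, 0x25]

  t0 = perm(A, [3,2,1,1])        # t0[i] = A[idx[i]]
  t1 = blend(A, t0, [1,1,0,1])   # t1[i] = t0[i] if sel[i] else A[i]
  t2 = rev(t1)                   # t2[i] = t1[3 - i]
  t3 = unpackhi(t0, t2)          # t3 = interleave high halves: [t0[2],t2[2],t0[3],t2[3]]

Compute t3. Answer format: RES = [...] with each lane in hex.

t0 = [0x25, 0x6a, 0x22, 0x22]
t1 = [0x25, 0x6a, 0x6a, 0x22]
t2 = [0x22, 0x6a, 0x6a, 0x25]
t3 = [0x22, 0x6a, 0x22, 0x25]

RES = [ 0x22  0x6a  0x22  0x25 ]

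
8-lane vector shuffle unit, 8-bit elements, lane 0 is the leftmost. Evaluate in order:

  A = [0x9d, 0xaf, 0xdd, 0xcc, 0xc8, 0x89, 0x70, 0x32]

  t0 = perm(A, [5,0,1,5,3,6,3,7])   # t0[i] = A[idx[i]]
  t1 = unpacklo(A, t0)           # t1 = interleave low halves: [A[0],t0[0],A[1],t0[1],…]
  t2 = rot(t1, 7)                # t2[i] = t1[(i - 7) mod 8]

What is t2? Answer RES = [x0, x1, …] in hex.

  t0: 89 9d af 89 cc 70 cc 32
  t1: 9d 89 af 9d dd af cc 89
  t2: 89 af 9d dd af cc 89 9d

RES = [0x89, 0xaf, 0x9d, 0xdd, 0xaf, 0xcc, 0x89, 0x9d]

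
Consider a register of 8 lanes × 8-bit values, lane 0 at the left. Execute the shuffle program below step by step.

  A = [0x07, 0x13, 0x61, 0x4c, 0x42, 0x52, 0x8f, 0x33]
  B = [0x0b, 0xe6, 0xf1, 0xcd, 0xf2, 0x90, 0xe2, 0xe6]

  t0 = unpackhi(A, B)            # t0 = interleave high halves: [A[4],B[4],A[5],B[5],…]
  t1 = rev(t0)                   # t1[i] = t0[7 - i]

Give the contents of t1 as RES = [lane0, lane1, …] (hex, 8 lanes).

→ t0 |42|f2|52|90|8f|e2|33|e6|
→ t1 |e6|33|e2|8f|90|52|f2|42|

RES = [0xe6, 0x33, 0xe2, 0x8f, 0x90, 0x52, 0xf2, 0x42]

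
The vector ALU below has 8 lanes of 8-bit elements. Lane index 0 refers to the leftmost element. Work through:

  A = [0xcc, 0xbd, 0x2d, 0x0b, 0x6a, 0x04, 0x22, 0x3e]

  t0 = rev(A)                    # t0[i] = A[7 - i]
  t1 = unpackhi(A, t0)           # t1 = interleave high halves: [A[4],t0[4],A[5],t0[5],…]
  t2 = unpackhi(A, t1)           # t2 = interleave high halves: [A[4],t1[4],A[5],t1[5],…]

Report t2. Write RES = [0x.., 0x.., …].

t0 = [0x3e, 0x22, 0x04, 0x6a, 0x0b, 0x2d, 0xbd, 0xcc]
t1 = [0x6a, 0x0b, 0x04, 0x2d, 0x22, 0xbd, 0x3e, 0xcc]
t2 = [0x6a, 0x22, 0x04, 0xbd, 0x22, 0x3e, 0x3e, 0xcc]

RES = [0x6a, 0x22, 0x04, 0xbd, 0x22, 0x3e, 0x3e, 0xcc]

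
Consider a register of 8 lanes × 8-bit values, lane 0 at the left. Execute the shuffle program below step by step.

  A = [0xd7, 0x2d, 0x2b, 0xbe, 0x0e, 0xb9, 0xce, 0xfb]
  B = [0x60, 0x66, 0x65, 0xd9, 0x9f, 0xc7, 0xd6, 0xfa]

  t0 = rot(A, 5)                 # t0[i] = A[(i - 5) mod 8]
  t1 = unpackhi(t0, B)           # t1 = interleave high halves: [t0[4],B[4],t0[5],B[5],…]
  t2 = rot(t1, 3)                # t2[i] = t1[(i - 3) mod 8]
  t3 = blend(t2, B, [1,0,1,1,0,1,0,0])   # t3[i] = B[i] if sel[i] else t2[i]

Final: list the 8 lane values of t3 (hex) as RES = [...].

→ t0 |be|0e|b9|ce|fb|d7|2d|2b|
→ t1 |fb|9f|d7|c7|2d|d6|2b|fa|
→ t2 |d6|2b|fa|fb|9f|d7|c7|2d|
→ t3 |60|2b|65|d9|9f|c7|c7|2d|

RES = [ 0x60  0x2b  0x65  0xd9  0x9f  0xc7  0xc7  0x2d ]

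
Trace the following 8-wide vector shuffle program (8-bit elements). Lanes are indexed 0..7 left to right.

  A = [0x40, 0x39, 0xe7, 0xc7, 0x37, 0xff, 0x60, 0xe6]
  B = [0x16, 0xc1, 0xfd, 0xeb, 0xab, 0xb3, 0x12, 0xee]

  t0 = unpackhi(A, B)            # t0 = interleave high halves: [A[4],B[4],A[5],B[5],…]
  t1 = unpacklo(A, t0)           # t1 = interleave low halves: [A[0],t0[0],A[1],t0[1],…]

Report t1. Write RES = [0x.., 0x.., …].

t0 = [0x37, 0xab, 0xff, 0xb3, 0x60, 0x12, 0xe6, 0xee]
t1 = [0x40, 0x37, 0x39, 0xab, 0xe7, 0xff, 0xc7, 0xb3]

RES = [ 0x40  0x37  0x39  0xab  0xe7  0xff  0xc7  0xb3 ]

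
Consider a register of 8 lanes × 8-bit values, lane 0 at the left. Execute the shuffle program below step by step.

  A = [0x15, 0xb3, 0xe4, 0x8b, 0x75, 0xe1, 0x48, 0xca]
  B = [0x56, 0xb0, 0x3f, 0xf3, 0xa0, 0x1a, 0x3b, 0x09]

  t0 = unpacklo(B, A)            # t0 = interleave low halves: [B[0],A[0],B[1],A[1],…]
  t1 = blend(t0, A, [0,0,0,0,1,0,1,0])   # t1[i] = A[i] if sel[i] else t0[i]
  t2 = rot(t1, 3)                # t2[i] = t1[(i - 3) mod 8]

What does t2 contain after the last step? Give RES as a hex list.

t0 = [0x56, 0x15, 0xb0, 0xb3, 0x3f, 0xe4, 0xf3, 0x8b]
t1 = [0x56, 0x15, 0xb0, 0xb3, 0x75, 0xe4, 0x48, 0x8b]
t2 = [0xe4, 0x48, 0x8b, 0x56, 0x15, 0xb0, 0xb3, 0x75]

RES = [ 0xe4  0x48  0x8b  0x56  0x15  0xb0  0xb3  0x75 ]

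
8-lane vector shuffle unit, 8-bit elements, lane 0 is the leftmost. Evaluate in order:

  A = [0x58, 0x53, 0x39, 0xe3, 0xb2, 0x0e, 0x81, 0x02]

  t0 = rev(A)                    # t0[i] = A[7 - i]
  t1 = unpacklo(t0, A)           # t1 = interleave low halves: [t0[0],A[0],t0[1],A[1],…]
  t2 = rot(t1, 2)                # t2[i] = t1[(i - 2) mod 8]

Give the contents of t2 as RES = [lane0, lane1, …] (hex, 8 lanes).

RES = [ 0xb2  0xe3  0x02  0x58  0x81  0x53  0x0e  0x39 ]

  t0: 02 81 0e b2 e3 39 53 58
  t1: 02 58 81 53 0e 39 b2 e3
  t2: b2 e3 02 58 81 53 0e 39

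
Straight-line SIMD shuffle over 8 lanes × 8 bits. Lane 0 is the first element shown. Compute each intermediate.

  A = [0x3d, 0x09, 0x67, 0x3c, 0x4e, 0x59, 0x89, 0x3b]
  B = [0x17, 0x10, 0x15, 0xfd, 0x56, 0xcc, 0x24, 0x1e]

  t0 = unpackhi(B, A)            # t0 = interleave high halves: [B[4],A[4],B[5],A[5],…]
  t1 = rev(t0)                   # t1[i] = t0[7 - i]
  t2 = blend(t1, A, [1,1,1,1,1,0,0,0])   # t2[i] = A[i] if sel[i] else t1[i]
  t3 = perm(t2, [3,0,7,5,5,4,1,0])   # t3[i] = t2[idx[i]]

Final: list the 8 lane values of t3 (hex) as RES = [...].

RES = [ 0x3c  0x3d  0x56  0xcc  0xcc  0x4e  0x09  0x3d ]

→ t0 |56|4e|cc|59|24|89|1e|3b|
→ t1 |3b|1e|89|24|59|cc|4e|56|
→ t2 |3d|09|67|3c|4e|cc|4e|56|
→ t3 |3c|3d|56|cc|cc|4e|09|3d|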